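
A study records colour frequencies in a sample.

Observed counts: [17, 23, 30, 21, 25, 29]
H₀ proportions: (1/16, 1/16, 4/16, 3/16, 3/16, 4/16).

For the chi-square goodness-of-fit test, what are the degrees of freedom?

degrees of freedom = 5

df = k − 1 = 6 − 1 = 5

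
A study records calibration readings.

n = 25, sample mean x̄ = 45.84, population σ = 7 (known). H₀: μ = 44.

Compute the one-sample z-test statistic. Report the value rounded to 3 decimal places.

SE = σ/√n = 7/√25 = 1.4000
z = (x̄−μ₀)/SE = (45.84−44)/1.4000 = 1.3143

test statistic = 1.314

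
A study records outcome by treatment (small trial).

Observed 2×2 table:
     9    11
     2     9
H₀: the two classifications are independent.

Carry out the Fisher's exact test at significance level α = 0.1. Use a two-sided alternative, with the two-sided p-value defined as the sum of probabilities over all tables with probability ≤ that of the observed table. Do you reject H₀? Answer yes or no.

reject H₀: no

Margins: r₁=20, r₂=11, c₁=11, c₂=20, n=31
p_obs = C(20,9)·C(11,2)/C(31,11); sum pmf over tables with pmf ≤ p_obs
p-value (two-sided) = 0.24091
At α=0.1: p ≥ α → fail to reject H₀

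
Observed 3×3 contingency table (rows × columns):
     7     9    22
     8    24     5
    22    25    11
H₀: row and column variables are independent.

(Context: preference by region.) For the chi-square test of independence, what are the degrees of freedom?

df = (r−1)(c−1) = (3−1)·(3−1) = 4

degrees of freedom = 4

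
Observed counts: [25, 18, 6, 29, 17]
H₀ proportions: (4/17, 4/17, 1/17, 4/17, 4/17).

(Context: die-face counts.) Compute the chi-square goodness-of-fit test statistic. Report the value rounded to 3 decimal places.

n = 95; E_i = n·p_i = [22.35, 22.35, 5.59, 22.35, 22.35]
χ² = (25−22.35)²/22.35 + (18−22.35)²/22.35 + (6−5.59)²/5.59 + (29−22.35)²/22.35 + (17−22.35)²/22.35 = 4.4500
df = 4

test statistic = 4.450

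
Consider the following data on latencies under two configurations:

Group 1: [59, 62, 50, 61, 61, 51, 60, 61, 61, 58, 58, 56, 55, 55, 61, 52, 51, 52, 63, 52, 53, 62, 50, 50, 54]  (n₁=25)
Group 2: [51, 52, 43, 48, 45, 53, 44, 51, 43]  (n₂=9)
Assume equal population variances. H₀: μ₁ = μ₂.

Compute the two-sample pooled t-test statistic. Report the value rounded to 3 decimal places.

x̄₁=56.320, s₁=4.553, n₁=25
x̄₂=47.778, s₂=4.086, n₂=9
s_p² = [24·4.553² + 8·4.086²]/32 = 19.7186
SE = √(s_p²·(1/25+1/9)) = 1.7262
t = (56.320−47.778)/1.7262 = 4.9486
df = 32

test statistic = 4.949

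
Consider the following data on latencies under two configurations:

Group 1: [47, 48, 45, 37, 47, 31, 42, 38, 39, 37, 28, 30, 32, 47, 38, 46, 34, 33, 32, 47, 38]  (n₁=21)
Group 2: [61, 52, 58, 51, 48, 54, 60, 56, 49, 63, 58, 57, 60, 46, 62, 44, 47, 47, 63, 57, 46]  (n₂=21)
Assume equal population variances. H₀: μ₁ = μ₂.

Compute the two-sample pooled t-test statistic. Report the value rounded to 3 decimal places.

test statistic = -7.722

x̄₁=38.857, s₁=6.582, n₁=21
x̄₂=54.238, s₂=6.324, n₂=21
s_p² = [20·6.582² + 20·6.324²]/40 = 41.6595
SE = √(s_p²·(1/21+1/21)) = 1.9919
t = (38.857−54.238)/1.9919 = -7.7218
df = 40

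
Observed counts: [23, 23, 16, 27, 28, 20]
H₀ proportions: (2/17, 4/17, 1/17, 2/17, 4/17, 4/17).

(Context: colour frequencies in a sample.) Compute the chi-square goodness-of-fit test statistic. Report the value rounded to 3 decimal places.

n = 137; E_i = n·p_i = [16.12, 32.24, 8.06, 16.12, 32.24, 32.24]
χ² = (23−16.12)²/16.12 + (23−32.24)²/32.24 + (16−8.06)²/8.06 + (27−16.12)²/16.12 + (28−32.24)²/32.24 + (20−32.24)²/32.24 = 25.9580
df = 5

test statistic = 25.958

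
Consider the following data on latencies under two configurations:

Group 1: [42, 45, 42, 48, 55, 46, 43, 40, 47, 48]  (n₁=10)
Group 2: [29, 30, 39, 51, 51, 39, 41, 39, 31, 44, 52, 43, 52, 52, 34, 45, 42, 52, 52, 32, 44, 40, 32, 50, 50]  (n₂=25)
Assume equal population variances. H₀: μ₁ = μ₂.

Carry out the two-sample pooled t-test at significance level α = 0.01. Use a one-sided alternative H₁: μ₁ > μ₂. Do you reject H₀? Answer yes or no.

x̄₁=45.600, s₁=4.300, n₁=10
x̄₂=42.640, s₂=7.979, n₂=25
s_p² = [9·4.300² + 24·7.979²]/33 = 51.3382
SE = √(s_p²·(1/10+1/25)) = 2.6809
t = (45.600−42.640)/2.6809 = 1.1041
df = 33
p-value (one-sided, H₁ greater) = 0.13877
At α=0.01: p ≥ α → fail to reject H₀

reject H₀: no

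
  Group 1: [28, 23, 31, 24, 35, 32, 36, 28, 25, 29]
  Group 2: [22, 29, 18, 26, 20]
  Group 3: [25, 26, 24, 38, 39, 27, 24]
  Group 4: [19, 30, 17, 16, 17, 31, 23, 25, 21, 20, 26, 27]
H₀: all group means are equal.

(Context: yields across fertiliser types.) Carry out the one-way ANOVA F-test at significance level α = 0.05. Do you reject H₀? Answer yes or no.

Group means [29.10, 23.00, 29.00, 22.67], grand mean 25.912
SSB = Σnᵢ(x̄ᵢ−x̄)² = 337.169; SSW = ΣΣ(x−x̄ᵢ)² = 807.567
MSB = 337.169/3 = 112.3895; MSW = 807.567/30 = 26.9189
F = MSB/MSW = 4.1751
df = (3, 30)
p-value (upper-tail) = 0.01388
At α=0.05: p < α → reject H₀

reject H₀: yes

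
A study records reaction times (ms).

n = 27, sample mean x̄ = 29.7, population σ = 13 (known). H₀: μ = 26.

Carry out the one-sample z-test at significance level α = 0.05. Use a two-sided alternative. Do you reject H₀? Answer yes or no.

SE = σ/√n = 13/√27 = 2.5019
z = (x̄−μ₀)/SE = (29.7−26)/2.5019 = 1.4789
p-value (two-sided) = 0.13917
At α=0.05: p ≥ α → fail to reject H₀

reject H₀: no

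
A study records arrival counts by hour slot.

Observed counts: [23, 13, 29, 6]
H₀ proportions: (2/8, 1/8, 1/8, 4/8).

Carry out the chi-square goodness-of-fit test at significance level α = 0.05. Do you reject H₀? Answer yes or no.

reject H₀: yes

n = 71; E_i = n·p_i = [17.75, 8.88, 8.88, 35.50]
χ² = (23−17.75)²/17.75 + (13−8.88)²/8.88 + (29−8.88)²/8.88 + (6−35.50)²/35.50 = 73.6197
df = 3
p-value (upper-tail) = 0.00000
At α=0.05: p < α → reject H₀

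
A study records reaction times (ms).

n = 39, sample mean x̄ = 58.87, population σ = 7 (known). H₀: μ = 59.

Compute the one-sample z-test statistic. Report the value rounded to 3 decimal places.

SE = σ/√n = 7/√39 = 1.1209
z = (x̄−μ₀)/SE = (58.87−59)/1.1209 = -0.1160

test statistic = -0.116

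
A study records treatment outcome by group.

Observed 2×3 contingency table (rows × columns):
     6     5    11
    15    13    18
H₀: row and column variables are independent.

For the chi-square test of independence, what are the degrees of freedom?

df = (r−1)(c−1) = (2−1)·(3−1) = 2

degrees of freedom = 2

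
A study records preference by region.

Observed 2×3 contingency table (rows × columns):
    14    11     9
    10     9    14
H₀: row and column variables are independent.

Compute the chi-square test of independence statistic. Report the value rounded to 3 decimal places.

test statistic = 1.939

Row totals [34, 33], col totals [24, 20, 23], n=67
χ² = (14−12.18)²/12.18 + (11−10.15)²/10.15 + (9−11.67)²/11.67 + (10−11.82)²/11.82 + (9−9.85)²/9.85 + (14−11.33)²/11.33 = 1.9391
df = 2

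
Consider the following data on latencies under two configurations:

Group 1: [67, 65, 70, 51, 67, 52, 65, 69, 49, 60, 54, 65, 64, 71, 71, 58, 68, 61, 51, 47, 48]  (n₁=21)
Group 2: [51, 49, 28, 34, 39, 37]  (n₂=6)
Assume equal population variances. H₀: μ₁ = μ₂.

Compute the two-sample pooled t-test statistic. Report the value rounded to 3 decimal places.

test statistic = 5.394

x̄₁=60.619, s₁=8.273, n₁=21
x̄₂=39.667, s₂=8.847, n₂=6
s_p² = [20·8.273² + 5·8.847²]/25 = 70.4114
SE = √(s_p²·(1/21+1/6)) = 3.8843
t = (60.619−39.667)/3.8843 = 5.3941
df = 25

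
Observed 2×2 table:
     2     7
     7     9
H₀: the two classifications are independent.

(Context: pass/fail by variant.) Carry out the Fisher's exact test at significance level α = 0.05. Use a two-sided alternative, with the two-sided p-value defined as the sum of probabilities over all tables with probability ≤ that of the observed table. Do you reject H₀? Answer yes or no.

Margins: r₁=9, r₂=16, c₁=9, c₂=16, n=25
p_obs = C(9,2)·C(16,7)/C(25,9); sum pmf over tables with pmf ≤ p_obs
p-value (two-sided) = 0.40134
At α=0.05: p ≥ α → fail to reject H₀

reject H₀: no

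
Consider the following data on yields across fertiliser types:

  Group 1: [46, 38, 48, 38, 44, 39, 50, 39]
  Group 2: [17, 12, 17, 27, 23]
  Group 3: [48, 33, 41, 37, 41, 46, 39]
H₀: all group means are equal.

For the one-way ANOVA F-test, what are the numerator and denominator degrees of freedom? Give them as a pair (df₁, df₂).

degrees of freedom = [2, 17]

k = 3 groups, N = 20 total
df = (k−1, N−k) = (3−1, 20−3) = (2, 17)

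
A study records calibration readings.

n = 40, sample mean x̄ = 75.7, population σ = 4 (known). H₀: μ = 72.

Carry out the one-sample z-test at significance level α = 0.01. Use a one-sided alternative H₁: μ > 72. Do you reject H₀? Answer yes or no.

reject H₀: yes

SE = σ/√n = 4/√40 = 0.6325
z = (x̄−μ₀)/SE = (75.7−72)/0.6325 = 5.8502
p-value (one-sided, H₁ greater) = 0.00000
At α=0.01: p < α → reject H₀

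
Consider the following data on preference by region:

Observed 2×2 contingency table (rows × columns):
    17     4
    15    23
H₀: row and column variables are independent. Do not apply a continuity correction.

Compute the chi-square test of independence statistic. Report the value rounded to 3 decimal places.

Row totals [21, 38], col totals [32, 27], n=59
χ² = (17−11.39)²/11.39 + (4−9.61)²/9.61 + (15−20.61)²/20.61 + (23−17.39)²/17.39 = 9.3754
df = 1

test statistic = 9.375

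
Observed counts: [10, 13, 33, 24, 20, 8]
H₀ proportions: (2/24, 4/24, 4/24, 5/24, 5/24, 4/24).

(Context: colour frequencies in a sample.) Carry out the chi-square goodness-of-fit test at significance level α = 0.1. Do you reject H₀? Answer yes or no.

reject H₀: yes

n = 108; E_i = n·p_i = [9.00, 18.00, 18.00, 22.50, 22.50, 18.00]
χ² = (10−9.00)²/9.00 + (13−18.00)²/18.00 + (33−18.00)²/18.00 + (24−22.50)²/22.50 + (20−22.50)²/22.50 + (8−18.00)²/18.00 = 19.9333
df = 5
p-value (upper-tail) = 0.00129
At α=0.1: p < α → reject H₀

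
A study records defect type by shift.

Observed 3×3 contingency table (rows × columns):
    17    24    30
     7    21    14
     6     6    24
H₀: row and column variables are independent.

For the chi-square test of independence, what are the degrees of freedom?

df = (r−1)(c−1) = (3−1)·(3−1) = 4

degrees of freedom = 4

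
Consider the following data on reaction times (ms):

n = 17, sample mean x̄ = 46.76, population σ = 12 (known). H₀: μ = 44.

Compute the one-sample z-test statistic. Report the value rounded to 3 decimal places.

test statistic = 0.948

SE = σ/√n = 12/√17 = 2.9104
z = (x̄−μ₀)/SE = (46.76−44)/2.9104 = 0.9483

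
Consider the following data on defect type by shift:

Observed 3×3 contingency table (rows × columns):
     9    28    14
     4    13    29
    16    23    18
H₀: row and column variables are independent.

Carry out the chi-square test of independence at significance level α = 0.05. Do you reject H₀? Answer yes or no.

reject H₀: yes

Row totals [51, 46, 57], col totals [29, 64, 61], n=154
χ² = (9−9.60)²/9.60 + (28−21.19)²/21.19 + (14−20.20)²/20.20 + (4−8.66)²/8.66 + (13−19.12)²/19.12 + (29−18.22)²/18.22 + (16−10.73)²/10.73 + (23−23.69)²/23.69 + (18−22.58)²/22.58 = 18.5021
df = 4
p-value (upper-tail) = 0.00098
At α=0.05: p < α → reject H₀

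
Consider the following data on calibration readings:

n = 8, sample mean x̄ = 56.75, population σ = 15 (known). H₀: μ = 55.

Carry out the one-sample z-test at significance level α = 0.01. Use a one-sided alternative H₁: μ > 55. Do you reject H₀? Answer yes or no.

SE = σ/√n = 15/√8 = 5.3033
z = (x̄−μ₀)/SE = (56.75−55)/5.3033 = 0.3300
p-value (one-sided, H₁ greater) = 0.37071
At α=0.01: p ≥ α → fail to reject H₀

reject H₀: no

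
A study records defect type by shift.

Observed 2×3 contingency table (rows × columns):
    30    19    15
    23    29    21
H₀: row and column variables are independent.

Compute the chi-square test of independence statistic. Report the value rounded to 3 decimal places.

test statistic = 3.431

Row totals [64, 73], col totals [53, 48, 36], n=137
χ² = (30−24.76)²/24.76 + (19−22.42)²/22.42 + (15−16.82)²/16.82 + (23−28.24)²/28.24 + (29−25.58)²/25.58 + (21−19.18)²/19.18 = 3.4314
df = 2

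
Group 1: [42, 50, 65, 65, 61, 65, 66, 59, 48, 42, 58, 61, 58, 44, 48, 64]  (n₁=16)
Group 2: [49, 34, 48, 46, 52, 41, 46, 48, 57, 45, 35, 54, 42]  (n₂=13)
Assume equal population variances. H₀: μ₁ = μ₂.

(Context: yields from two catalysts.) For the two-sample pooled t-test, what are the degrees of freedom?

df = n₁ + n₂ − 2 = 16 + 13 − 2 = 27

degrees of freedom = 27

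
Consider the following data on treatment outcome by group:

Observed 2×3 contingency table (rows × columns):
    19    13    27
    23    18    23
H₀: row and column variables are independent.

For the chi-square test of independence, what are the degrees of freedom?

df = (r−1)(c−1) = (2−1)·(3−1) = 2

degrees of freedom = 2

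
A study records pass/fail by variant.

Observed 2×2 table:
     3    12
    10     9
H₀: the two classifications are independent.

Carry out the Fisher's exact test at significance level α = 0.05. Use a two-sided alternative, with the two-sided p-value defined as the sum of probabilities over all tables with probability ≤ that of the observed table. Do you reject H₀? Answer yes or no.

Margins: r₁=15, r₂=19, c₁=13, c₂=21, n=34
p_obs = C(15,3)·C(19,10)/C(34,13); sum pmf over tables with pmf ≤ p_obs
p-value (two-sided) = 0.07899
At α=0.05: p ≥ α → fail to reject H₀

reject H₀: no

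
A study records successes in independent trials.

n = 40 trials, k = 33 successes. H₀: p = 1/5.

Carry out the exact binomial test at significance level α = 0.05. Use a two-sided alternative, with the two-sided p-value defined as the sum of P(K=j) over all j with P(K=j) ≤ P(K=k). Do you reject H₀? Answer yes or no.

Exact binomial: n=40, k=33, p₀=1/5=0.2000
P(X=j) = C(n,j)·p₀^j·(1−p₀)^(n−j); p = Σ P(X=j) over j with P(X=j) ≤ P(X=33)
p-value (two-sided) = 0.00000
At α=0.05: p < α → reject H₀

reject H₀: yes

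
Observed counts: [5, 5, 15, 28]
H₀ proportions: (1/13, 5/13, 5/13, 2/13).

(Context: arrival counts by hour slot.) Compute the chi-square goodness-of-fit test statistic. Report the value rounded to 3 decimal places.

test statistic = 61.547

n = 53; E_i = n·p_i = [4.08, 20.38, 20.38, 8.15]
χ² = (5−4.08)²/4.08 + (5−20.38)²/20.38 + (15−20.38)²/20.38 + (28−8.15)²/8.15 = 61.5472
df = 3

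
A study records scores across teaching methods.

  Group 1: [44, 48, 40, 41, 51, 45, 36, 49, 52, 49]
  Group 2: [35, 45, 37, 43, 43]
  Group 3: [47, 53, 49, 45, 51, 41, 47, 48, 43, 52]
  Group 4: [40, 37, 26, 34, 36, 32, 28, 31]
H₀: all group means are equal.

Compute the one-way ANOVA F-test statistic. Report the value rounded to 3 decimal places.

test statistic = 17.263

Group means [45.50, 40.60, 47.60, 33.00], grand mean 42.364
SSB = Σnᵢ(x̄ᵢ−x̄)² = 1089.536; SSW = ΣΣ(x−x̄ᵢ)² = 610.100
MSB = 1089.536/3 = 363.1788; MSW = 610.100/29 = 21.0379
F = MSB/MSW = 17.2630
df = (3, 29)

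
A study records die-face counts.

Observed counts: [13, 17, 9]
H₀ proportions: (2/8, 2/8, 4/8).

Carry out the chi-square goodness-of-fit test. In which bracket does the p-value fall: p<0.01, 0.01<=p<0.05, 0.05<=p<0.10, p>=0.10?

n = 39; E_i = n·p_i = [9.75, 9.75, 19.50]
χ² = (13−9.75)²/9.75 + (17−9.75)²/9.75 + (9−19.50)²/19.50 = 12.1282
df = 2
p-value (upper-tail) = 0.00232
→ bracket: p<0.01

p-value bracket: p<0.01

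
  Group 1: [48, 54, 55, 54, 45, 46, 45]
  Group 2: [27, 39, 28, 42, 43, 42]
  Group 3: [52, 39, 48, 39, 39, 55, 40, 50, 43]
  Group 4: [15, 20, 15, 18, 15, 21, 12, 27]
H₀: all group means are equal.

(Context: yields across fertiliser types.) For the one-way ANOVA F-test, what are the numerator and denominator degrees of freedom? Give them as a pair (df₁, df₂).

degrees of freedom = [3, 26]

k = 4 groups, N = 30 total
df = (k−1, N−k) = (4−1, 30−4) = (3, 26)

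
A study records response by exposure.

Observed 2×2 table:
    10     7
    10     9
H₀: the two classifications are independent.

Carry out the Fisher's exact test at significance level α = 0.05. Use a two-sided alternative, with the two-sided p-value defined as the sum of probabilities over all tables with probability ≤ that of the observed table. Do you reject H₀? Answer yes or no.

Margins: r₁=17, r₂=19, c₁=20, c₂=16, n=36
p_obs = C(17,10)·C(19,10)/C(36,20); sum pmf over tables with pmf ≤ p_obs
p-value (two-sided) = 0.74857
At α=0.05: p ≥ α → fail to reject H₀

reject H₀: no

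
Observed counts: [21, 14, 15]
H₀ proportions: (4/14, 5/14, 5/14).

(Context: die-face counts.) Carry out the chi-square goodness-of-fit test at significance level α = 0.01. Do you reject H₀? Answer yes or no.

reject H₀: no

n = 50; E_i = n·p_i = [14.29, 17.86, 17.86]
χ² = (21−14.29)²/14.29 + (14−17.86)²/17.86 + (15−17.86)²/17.86 = 4.4460
df = 2
p-value (upper-tail) = 0.10828
At α=0.01: p ≥ α → fail to reject H₀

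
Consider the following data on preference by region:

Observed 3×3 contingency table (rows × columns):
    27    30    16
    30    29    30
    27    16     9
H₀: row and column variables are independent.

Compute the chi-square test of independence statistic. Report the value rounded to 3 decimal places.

test statistic = 8.159

Row totals [73, 89, 52], col totals [84, 75, 55], n=214
χ² = (27−28.65)²/28.65 + (30−25.58)²/25.58 + (16−18.76)²/18.76 + (30−34.93)²/34.93 + (29−31.19)²/31.19 + (30−22.87)²/22.87 + (27−20.41)²/20.41 + (16−18.22)²/18.22 + (9−13.36)²/13.36 = 8.1590
df = 4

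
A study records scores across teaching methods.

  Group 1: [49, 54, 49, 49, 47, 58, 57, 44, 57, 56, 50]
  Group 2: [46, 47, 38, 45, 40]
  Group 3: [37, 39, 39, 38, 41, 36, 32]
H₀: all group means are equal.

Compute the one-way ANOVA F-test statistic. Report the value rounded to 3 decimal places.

Group means [51.82, 43.20, 37.43], grand mean 45.565
SSB = Σnᵢ(x̄ᵢ−x̄)² = 921.502; SSW = ΣΣ(x−x̄ᵢ)² = 338.151
MSB = 921.502/2 = 460.7508; MSW = 338.151/20 = 16.9075
F = MSB/MSW = 27.2512
df = (2, 20)

test statistic = 27.251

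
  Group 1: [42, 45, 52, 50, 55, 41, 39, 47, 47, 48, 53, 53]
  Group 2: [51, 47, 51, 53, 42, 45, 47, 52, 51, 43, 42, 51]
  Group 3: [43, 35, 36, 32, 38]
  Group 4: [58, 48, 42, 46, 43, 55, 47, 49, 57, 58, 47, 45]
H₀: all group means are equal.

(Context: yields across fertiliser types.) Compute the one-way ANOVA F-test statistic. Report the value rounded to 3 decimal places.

Group means [47.67, 47.92, 36.80, 49.58], grand mean 46.976
SSB = Σnᵢ(x̄ᵢ−x̄)² = 615.676; SSW = ΣΣ(x−x̄ᵢ)² = 923.300
MSB = 615.676/3 = 205.2252; MSW = 923.300/37 = 24.9541
F = MSB/MSW = 8.2241
df = (3, 37)

test statistic = 8.224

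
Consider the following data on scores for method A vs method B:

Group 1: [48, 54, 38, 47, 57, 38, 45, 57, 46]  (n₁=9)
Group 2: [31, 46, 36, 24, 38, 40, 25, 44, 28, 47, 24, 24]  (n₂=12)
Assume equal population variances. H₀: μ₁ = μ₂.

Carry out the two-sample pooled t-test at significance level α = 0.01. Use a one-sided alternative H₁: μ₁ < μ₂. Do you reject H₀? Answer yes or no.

x̄₁=47.778, s₁=7.172, n₁=9
x̄₂=33.917, s₂=9.020, n₂=12
s_p² = [8·7.172² + 11·9.020²]/19 = 68.7617
SE = √(s_p²·(1/9+1/12)) = 3.6565
t = (47.778−33.917)/3.6565 = 3.7908
df = 19
p-value (one-sided, H₁ less) = 0.99938
At α=0.01: p ≥ α → fail to reject H₀

reject H₀: no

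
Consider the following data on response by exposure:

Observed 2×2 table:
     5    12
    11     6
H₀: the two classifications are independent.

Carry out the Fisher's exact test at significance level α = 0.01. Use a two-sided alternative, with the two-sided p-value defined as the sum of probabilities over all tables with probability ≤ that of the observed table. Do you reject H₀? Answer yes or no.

reject H₀: no

Margins: r₁=17, r₂=17, c₁=16, c₂=18, n=34
p_obs = C(17,5)·C(17,11)/C(34,16); sum pmf over tables with pmf ≤ p_obs
p-value (two-sided) = 0.08441
At α=0.01: p ≥ α → fail to reject H₀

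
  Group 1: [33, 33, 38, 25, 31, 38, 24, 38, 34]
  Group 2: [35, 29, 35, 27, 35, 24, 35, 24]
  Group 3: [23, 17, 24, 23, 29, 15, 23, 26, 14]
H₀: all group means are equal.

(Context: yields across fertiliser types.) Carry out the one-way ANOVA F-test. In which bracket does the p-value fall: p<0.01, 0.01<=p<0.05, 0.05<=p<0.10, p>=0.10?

p-value bracket: p<0.01

Group means [32.67, 30.50, 21.56], grand mean 28.154
SSB = Σnᵢ(x̄ᵢ−x̄)² = 619.162; SSW = ΣΣ(x−x̄ᵢ)² = 612.222
MSB = 619.162/2 = 309.5812; MSW = 612.222/23 = 26.6184
F = MSB/MSW = 11.6304
df = (2, 23)
p-value (upper-tail) = 0.00032
→ bracket: p<0.01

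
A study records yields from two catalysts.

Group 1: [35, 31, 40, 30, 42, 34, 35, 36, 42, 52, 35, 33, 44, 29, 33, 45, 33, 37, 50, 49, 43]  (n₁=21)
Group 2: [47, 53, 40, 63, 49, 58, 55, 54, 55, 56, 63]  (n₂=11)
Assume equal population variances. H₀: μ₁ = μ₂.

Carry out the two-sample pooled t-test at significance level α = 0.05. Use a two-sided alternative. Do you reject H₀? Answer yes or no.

x̄₁=38.476, s₁=6.780, n₁=21
x̄₂=53.909, s₂=6.745, n₂=11
s_p² = [20·6.780² + 10·6.745²]/30 = 45.8049
SE = √(s_p²·(1/21+1/11)) = 2.5190
t = (38.476−53.909)/2.5190 = -6.1266
df = 30
p-value (two-sided) = 0.00000
At α=0.05: p < α → reject H₀

reject H₀: yes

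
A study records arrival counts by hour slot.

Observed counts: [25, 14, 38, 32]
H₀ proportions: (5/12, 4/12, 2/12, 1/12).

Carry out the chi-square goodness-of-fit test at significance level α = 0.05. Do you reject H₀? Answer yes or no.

reject H₀: yes

n = 109; E_i = n·p_i = [45.42, 36.33, 18.17, 9.08]
χ² = (25−45.42)²/45.42 + (14−36.33)²/36.33 + (38−18.17)²/18.17 + (32−9.08)²/9.08 = 102.3761
df = 3
p-value (upper-tail) = 0.00000
At α=0.05: p < α → reject H₀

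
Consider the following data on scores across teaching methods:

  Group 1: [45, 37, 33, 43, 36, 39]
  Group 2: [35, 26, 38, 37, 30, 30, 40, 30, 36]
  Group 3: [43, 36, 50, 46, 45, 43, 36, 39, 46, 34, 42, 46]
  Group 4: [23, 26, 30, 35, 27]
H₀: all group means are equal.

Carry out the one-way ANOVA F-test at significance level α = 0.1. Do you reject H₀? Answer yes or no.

Group means [38.83, 33.56, 42.17, 28.20], grand mean 36.938
SSB = Σnᵢ(x̄ᵢ−x̄)² = 834.353; SSW = ΣΣ(x−x̄ᵢ)² = 627.522
MSB = 834.353/3 = 278.1176; MSW = 627.522/28 = 22.4115
F = MSB/MSW = 12.4096
df = (3, 28)
p-value (upper-tail) = 0.00002
At α=0.1: p < α → reject H₀

reject H₀: yes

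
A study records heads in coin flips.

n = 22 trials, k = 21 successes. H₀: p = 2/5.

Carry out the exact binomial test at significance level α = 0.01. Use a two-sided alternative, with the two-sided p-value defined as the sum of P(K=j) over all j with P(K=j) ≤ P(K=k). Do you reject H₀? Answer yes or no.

reject H₀: yes

Exact binomial: n=22, k=21, p₀=2/5=0.4000
P(X=j) = C(n,j)·p₀^j·(1−p₀)^(n−j); p = Σ P(X=j) over j with P(X=j) ≤ P(X=21)
p-value (two-sided) = 0.00000
At α=0.01: p < α → reject H₀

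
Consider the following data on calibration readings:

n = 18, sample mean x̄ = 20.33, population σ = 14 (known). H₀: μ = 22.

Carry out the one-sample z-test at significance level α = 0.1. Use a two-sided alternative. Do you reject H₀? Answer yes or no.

SE = σ/√n = 14/√18 = 3.2998
z = (x̄−μ₀)/SE = (20.33−22)/3.2998 = -0.5061
p-value (two-sided) = 0.61280
At α=0.1: p ≥ α → fail to reject H₀

reject H₀: no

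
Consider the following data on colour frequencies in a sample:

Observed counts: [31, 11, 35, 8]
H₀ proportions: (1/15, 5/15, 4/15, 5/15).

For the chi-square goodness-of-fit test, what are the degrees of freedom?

degrees of freedom = 3

df = k − 1 = 4 − 1 = 3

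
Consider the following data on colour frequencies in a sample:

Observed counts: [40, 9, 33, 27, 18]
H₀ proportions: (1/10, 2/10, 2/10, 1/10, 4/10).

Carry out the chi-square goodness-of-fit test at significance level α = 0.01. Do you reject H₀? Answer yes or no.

n = 127; E_i = n·p_i = [12.70, 25.40, 25.40, 12.70, 50.80]
χ² = (40−12.70)²/12.70 + (9−25.40)²/25.40 + (33−25.40)²/25.40 + (27−12.70)²/12.70 + (18−50.80)²/50.80 = 108.8268
df = 4
p-value (upper-tail) = 0.00000
At α=0.01: p < α → reject H₀

reject H₀: yes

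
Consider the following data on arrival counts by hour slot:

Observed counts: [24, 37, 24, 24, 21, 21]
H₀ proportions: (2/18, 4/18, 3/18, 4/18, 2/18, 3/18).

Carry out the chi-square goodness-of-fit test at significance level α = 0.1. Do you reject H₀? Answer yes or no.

n = 151; E_i = n·p_i = [16.78, 33.56, 25.17, 33.56, 16.78, 25.17]
χ² = (24−16.78)²/16.78 + (37−33.56)²/33.56 + (24−25.17)²/25.17 + (24−33.56)²/33.56 + (21−16.78)²/16.78 + (21−25.17)²/25.17 = 7.9901
df = 5
p-value (upper-tail) = 0.15678
At α=0.1: p ≥ α → fail to reject H₀

reject H₀: no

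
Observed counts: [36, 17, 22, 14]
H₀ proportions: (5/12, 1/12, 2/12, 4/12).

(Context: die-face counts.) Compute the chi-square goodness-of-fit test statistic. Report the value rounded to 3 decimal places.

n = 89; E_i = n·p_i = [37.08, 7.42, 14.83, 29.67]
χ² = (36−37.08)²/37.08 + (17−7.42)²/7.42 + (22−14.83)²/14.83 + (14−29.67)²/29.67 = 24.1506
df = 3

test statistic = 24.151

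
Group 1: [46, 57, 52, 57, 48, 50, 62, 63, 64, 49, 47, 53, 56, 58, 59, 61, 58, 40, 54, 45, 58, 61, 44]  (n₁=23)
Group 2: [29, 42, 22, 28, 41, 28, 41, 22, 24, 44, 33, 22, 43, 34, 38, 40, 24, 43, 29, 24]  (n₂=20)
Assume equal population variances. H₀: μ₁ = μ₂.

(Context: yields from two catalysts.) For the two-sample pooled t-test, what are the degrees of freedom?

df = n₁ + n₂ − 2 = 23 + 20 − 2 = 41

degrees of freedom = 41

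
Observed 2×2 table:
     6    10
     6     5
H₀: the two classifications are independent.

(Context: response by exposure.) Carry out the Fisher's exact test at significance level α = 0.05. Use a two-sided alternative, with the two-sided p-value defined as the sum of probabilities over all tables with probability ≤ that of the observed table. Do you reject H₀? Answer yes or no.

reject H₀: no

Margins: r₁=16, r₂=11, c₁=12, c₂=15, n=27
p_obs = C(16,6)·C(11,6)/C(27,12); sum pmf over tables with pmf ≤ p_obs
p-value (two-sided) = 0.45165
At α=0.05: p ≥ α → fail to reject H₀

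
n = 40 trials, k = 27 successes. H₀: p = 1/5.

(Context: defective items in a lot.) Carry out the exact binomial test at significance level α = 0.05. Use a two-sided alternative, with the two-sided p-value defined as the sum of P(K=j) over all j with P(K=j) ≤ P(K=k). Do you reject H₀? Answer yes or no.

Exact binomial: n=40, k=27, p₀=1/5=0.2000
P(X=j) = C(n,j)·p₀^j·(1−p₀)^(n−j); p = Σ P(X=j) over j with P(X=j) ≤ P(X=27)
p-value (two-sided) = 0.00000
At α=0.05: p < α → reject H₀

reject H₀: yes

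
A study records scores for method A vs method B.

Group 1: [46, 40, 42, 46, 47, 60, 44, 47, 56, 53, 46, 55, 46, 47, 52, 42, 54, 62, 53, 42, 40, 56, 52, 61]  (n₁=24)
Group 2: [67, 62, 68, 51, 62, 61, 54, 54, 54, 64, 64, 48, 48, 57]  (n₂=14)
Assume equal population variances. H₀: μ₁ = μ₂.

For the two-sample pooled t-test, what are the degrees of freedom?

degrees of freedom = 36

df = n₁ + n₂ − 2 = 24 + 14 − 2 = 36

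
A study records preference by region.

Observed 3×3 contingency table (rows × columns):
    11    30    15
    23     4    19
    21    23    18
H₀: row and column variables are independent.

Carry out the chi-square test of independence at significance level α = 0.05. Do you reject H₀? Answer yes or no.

reject H₀: yes

Row totals [56, 46, 62], col totals [55, 57, 52], n=164
χ² = (11−18.78)²/18.78 + (30−19.46)²/19.46 + (15−17.76)²/17.76 + (23−15.43)²/15.43 + (4−15.99)²/15.99 + (19−14.59)²/14.59 + (21−20.79)²/20.79 + (23−21.55)²/21.55 + (18−19.66)²/19.66 = 23.6374
df = 4
p-value (upper-tail) = 0.00009
At α=0.05: p < α → reject H₀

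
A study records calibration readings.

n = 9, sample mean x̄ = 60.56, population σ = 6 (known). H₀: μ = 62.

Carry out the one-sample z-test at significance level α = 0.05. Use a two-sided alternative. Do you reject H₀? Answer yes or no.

reject H₀: no

SE = σ/√n = 6/√9 = 2.0000
z = (x̄−μ₀)/SE = (60.56−62)/2.0000 = -0.7200
p-value (two-sided) = 0.47152
At α=0.05: p ≥ α → fail to reject H₀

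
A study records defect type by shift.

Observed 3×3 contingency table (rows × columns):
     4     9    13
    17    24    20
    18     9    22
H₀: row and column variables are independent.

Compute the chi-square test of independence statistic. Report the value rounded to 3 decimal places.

test statistic = 8.454

Row totals [26, 61, 49], col totals [39, 42, 55], n=136
χ² = (4−7.46)²/7.46 + (9−8.03)²/8.03 + (13−10.51)²/10.51 + (17−17.49)²/17.49 + (24−18.84)²/18.84 + (20−24.67)²/24.67 + (18−14.05)²/14.05 + (9−15.13)²/15.13 + (22−19.82)²/19.82 = 8.4539
df = 4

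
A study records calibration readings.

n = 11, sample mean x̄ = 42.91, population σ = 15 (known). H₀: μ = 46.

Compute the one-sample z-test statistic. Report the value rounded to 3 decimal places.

SE = σ/√n = 15/√11 = 4.5227
z = (x̄−μ₀)/SE = (42.91−46)/4.5227 = -0.6832

test statistic = -0.683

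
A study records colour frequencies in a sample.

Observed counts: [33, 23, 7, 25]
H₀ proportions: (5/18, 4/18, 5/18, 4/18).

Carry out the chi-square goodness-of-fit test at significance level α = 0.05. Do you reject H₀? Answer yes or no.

reject H₀: yes

n = 88; E_i = n·p_i = [24.44, 19.56, 24.44, 19.56]
χ² = (33−24.44)²/24.44 + (23−19.56)²/19.56 + (7−24.44)²/24.44 + (25−19.56)²/19.56 = 17.5659
df = 3
p-value (upper-tail) = 0.00054
At α=0.05: p < α → reject H₀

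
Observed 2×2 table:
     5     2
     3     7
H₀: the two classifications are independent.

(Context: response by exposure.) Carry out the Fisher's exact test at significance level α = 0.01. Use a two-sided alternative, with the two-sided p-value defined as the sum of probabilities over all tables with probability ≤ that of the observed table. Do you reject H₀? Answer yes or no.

Margins: r₁=7, r₂=10, c₁=8, c₂=9, n=17
p_obs = C(7,5)·C(10,3)/C(17,8); sum pmf over tables with pmf ≤ p_obs
p-value (two-sided) = 0.15343
At α=0.01: p ≥ α → fail to reject H₀

reject H₀: no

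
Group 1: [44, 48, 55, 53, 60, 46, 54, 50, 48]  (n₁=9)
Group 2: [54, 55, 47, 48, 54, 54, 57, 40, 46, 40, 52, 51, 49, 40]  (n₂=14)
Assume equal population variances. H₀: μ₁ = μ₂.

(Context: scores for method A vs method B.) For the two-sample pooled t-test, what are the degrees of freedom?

degrees of freedom = 21

df = n₁ + n₂ − 2 = 9 + 14 − 2 = 21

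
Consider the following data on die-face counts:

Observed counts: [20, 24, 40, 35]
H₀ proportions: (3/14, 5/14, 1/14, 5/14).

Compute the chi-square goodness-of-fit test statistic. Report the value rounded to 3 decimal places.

n = 119; E_i = n·p_i = [25.50, 42.50, 8.50, 42.50]
χ² = (20−25.50)²/25.50 + (24−42.50)²/42.50 + (40−8.50)²/8.50 + (35−42.50)²/42.50 = 127.2980
df = 3

test statistic = 127.298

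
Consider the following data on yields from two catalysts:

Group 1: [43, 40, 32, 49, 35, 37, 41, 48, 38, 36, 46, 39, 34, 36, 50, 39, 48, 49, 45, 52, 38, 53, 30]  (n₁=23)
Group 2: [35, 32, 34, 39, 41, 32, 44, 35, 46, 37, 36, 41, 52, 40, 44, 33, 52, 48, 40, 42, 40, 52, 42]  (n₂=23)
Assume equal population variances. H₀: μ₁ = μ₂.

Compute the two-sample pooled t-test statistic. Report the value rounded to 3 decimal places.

test statistic = 0.479

x̄₁=41.652, s₁=6.699, n₁=23
x̄₂=40.739, s₂=6.217, n₂=23
s_p² = [22·6.699² + 22·6.217²]/44 = 41.7648
SE = √(s_p²·(1/23+1/23)) = 1.9057
t = (41.652−40.739)/1.9057 = 0.4791
df = 44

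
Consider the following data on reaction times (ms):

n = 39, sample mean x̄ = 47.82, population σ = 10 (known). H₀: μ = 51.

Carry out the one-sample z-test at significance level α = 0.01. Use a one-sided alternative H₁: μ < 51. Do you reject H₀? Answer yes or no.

SE = σ/√n = 10/√39 = 1.6013
z = (x̄−μ₀)/SE = (47.82−51)/1.6013 = -1.9859
p-value (one-sided, H₁ less) = 0.02352
At α=0.01: p ≥ α → fail to reject H₀

reject H₀: no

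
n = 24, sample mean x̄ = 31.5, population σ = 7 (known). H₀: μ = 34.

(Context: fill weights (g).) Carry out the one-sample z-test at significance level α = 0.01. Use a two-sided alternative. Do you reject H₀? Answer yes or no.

SE = σ/√n = 7/√24 = 1.4289
z = (x̄−μ₀)/SE = (31.5−34)/1.4289 = -1.7496
p-value (two-sided) = 0.08018
At α=0.01: p ≥ α → fail to reject H₀

reject H₀: no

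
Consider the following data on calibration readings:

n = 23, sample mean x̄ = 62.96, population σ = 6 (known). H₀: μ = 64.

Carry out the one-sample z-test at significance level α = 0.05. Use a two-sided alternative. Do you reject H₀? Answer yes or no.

SE = σ/√n = 6/√23 = 1.2511
z = (x̄−μ₀)/SE = (62.96−64)/1.2511 = -0.8313
p-value (two-sided) = 0.40582
At α=0.05: p ≥ α → fail to reject H₀

reject H₀: no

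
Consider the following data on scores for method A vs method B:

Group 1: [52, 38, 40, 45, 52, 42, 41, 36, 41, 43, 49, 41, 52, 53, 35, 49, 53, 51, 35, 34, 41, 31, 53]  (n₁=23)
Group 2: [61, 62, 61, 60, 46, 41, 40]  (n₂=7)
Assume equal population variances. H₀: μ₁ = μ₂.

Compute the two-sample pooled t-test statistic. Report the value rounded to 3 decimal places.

test statistic = -2.707

x̄₁=43.783, s₁=7.141, n₁=23
x̄₂=53.000, s₂=10.165, n₂=7
s_p² = [22·7.141² + 6·10.165²]/28 = 62.2112
SE = √(s_p²·(1/23+1/7)) = 3.4047
t = (43.783−53.000)/3.4047 = -2.7072
df = 28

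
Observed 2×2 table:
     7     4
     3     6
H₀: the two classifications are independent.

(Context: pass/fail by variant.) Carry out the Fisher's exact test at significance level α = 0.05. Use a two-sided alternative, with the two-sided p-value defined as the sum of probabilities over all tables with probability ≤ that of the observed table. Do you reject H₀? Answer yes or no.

Margins: r₁=11, r₂=9, c₁=10, c₂=10, n=20
p_obs = C(11,7)·C(9,3)/C(20,10); sum pmf over tables with pmf ≤ p_obs
p-value (two-sided) = 0.36985
At α=0.05: p ≥ α → fail to reject H₀

reject H₀: no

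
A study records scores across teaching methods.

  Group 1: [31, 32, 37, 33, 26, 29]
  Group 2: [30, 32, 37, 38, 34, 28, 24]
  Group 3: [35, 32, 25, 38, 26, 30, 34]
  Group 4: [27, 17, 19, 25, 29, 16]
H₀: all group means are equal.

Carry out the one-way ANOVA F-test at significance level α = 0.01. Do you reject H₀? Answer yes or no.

reject H₀: yes

Group means [31.33, 31.86, 31.43, 22.17], grand mean 29.385
SSB = Σnᵢ(x̄ᵢ−x̄)² = 407.416; SSW = ΣΣ(x−x̄ᵢ)² = 506.738
MSB = 407.416/3 = 135.8053; MSW = 506.738/22 = 23.0335
F = MSB/MSW = 5.8960
df = (3, 22)
p-value (upper-tail) = 0.00412
At α=0.01: p < α → reject H₀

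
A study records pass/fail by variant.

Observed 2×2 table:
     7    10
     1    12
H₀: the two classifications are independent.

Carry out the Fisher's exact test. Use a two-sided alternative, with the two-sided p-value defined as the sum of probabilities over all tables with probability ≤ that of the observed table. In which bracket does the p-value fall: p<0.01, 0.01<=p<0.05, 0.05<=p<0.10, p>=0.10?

p-value bracket: 0.05<=p<0.10

Margins: r₁=17, r₂=13, c₁=8, c₂=22, n=30
p_obs = C(17,7)·C(13,1)/C(30,8); sum pmf over tables with pmf ≤ p_obs
p-value (two-sided) = 0.09243
→ bracket: 0.05<=p<0.10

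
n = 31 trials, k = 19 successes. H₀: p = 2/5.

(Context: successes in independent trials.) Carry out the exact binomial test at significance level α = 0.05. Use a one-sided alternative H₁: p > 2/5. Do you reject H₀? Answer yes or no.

reject H₀: yes

Exact binomial: n=31, k=19, p₀=2/5=0.4000
P(X≥19) from Σ C(n,i)·p₀^i·(1−p₀)^(n−i)
p-value (one-sided, H₁ greater) = 0.01348
At α=0.05: p < α → reject H₀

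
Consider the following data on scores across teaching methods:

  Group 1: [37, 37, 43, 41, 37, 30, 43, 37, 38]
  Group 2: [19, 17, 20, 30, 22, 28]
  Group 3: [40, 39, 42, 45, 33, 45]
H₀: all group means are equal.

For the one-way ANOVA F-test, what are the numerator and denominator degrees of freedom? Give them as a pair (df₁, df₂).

degrees of freedom = [2, 18]

k = 3 groups, N = 21 total
df = (k−1, N−k) = (3−1, 21−3) = (2, 18)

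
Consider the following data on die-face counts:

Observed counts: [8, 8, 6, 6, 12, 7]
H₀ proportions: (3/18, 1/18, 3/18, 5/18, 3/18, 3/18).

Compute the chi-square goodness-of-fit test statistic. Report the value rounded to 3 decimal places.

test statistic = 17.672

n = 47; E_i = n·p_i = [7.83, 2.61, 7.83, 13.06, 7.83, 7.83]
χ² = (8−7.83)²/7.83 + (8−2.61)²/2.61 + (6−7.83)²/7.83 + (6−13.06)²/13.06 + (12−7.83)²/7.83 + (7−7.83)²/7.83 = 17.6723
df = 5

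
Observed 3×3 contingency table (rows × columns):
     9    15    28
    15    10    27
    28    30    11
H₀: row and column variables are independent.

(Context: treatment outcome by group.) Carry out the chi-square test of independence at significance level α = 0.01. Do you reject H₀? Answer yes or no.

reject H₀: yes

Row totals [52, 52, 69], col totals [52, 55, 66], n=173
χ² = (9−15.63)²/15.63 + (15−16.53)²/16.53 + (28−19.84)²/19.84 + (15−15.63)²/15.63 + (10−16.53)²/16.53 + (27−19.84)²/19.84 + (28−20.74)²/20.74 + (30−21.94)²/21.94 + (11−26.32)²/26.32 = 25.9298
df = 4
p-value (upper-tail) = 0.00003
At α=0.01: p < α → reject H₀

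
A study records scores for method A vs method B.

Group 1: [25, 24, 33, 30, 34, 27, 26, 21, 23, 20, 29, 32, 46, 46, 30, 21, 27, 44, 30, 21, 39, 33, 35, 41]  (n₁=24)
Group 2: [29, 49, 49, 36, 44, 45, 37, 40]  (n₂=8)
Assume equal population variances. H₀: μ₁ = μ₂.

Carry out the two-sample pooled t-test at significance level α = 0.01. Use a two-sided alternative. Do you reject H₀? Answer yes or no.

reject H₀: yes

x̄₁=30.708, s₁=7.937, n₁=24
x̄₂=41.125, s₂=6.958, n₂=8
s_p² = [23·7.937² + 7·6.958²]/30 = 59.5944
SE = √(s_p²·(1/24+1/8)) = 3.1516
t = (30.708−41.125)/3.1516 = -3.3052
df = 30
p-value (two-sided) = 0.00247
At α=0.01: p < α → reject H₀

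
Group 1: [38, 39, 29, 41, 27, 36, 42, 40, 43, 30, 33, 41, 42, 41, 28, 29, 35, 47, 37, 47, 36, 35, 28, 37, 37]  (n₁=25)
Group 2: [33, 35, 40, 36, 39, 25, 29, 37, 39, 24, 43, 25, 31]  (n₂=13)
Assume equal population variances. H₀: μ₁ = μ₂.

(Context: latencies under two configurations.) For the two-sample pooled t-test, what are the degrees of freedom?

degrees of freedom = 36

df = n₁ + n₂ − 2 = 25 + 13 − 2 = 36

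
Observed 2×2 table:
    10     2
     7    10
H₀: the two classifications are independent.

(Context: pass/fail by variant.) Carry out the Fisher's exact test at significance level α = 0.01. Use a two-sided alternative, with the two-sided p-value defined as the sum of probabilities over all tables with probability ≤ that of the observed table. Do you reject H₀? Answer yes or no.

Margins: r₁=12, r₂=17, c₁=17, c₂=12, n=29
p_obs = C(12,10)·C(17,7)/C(29,17); sum pmf over tables with pmf ≤ p_obs
p-value (two-sided) = 0.05348
At α=0.01: p ≥ α → fail to reject H₀

reject H₀: no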